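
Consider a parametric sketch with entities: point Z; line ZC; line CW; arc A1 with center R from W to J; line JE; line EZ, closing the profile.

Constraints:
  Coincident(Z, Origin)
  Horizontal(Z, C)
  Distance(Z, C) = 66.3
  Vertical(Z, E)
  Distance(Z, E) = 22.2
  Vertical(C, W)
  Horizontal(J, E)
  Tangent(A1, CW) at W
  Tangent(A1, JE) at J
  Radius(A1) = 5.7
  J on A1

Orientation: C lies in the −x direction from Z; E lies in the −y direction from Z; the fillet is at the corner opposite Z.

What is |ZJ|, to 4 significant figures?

64.54

The virtual corner opposite Z is at (-66.30, -22.20). The tangent condition forces RW to be normal to CW and A1 meets JE tangentially, so RJ is at right angles to JE, with radius 5.7, so the center R sits 5.7 in from both sides at R = (-60.60, -16.50). That places the tangent points at W = (-66.30, -16.50) on CW and J = (-60.60, -22.20) on JE. Then |ZJ| = |J − Z| = 64.54.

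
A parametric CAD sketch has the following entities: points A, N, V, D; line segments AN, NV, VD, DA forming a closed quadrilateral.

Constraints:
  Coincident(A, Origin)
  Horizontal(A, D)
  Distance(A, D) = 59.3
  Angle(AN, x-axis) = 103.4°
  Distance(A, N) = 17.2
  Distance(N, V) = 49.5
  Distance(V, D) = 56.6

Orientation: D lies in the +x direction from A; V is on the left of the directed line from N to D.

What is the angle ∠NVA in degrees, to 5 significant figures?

14.625°

Checks: |NV| = 49.50 ✓; |VD| = 56.60 ✓.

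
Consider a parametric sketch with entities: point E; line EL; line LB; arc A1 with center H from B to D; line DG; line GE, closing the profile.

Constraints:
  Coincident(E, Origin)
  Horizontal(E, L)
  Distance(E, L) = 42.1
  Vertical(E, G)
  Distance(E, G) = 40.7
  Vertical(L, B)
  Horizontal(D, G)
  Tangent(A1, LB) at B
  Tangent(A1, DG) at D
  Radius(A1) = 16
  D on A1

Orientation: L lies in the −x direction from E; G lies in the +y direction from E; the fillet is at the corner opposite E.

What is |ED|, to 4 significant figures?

48.35

E is at the origin; E and L share the same y with |EL| = 42.1 and L on the −x side, so L = (-42.10, 0.000). E and G share the same x with |EG| = 40.7 and G on the +y side, so G = (0.000, 40.70). The virtual corner opposite E is at (-42.10, 40.70). A1 meets LB tangentially, so HB is at right angles to LB and tangency of A1 to DG means the radius HD is perpendicular to DG, with radius 16.0, so the center H sits 16.0 in from both sides at H = (-26.10, 24.70). That places the tangent points at B = (-42.10, 24.70) on LB and D = (-26.10, 40.70) on DG. Then |ED| = |D − E| = 48.35.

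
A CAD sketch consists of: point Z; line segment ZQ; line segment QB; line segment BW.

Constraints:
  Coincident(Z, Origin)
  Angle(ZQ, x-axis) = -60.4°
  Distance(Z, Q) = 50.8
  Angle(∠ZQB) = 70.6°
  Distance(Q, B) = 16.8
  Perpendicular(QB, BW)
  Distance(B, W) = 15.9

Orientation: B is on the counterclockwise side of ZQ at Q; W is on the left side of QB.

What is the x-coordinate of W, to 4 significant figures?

24.11

∠ZQB = 70.6°, so QB runs at -60.4° + (180° − 70.6°) = 49.00° from the x-axis; with |QB| = 16.8, B = Q + 16.8·(cos 49.00°, sin 49.00°) = (36.11, -31.49). The perpendicularity gives BW at right angles to QB; with |BW| = 15.9 on the left of QB, W = B + 15.9·(-0.7547, 0.6561) = (24.11, -21.06). So W.x = 24.11.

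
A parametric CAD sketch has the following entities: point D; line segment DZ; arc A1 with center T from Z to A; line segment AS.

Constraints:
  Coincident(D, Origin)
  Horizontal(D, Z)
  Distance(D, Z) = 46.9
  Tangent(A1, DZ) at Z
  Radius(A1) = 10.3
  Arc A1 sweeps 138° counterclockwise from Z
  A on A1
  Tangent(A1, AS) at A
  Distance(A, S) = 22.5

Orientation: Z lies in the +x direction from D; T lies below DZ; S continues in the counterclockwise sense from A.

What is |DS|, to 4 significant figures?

65.63

On A1, Z sits at bearing 90° from T; a 138° counterclockwise sweep puts A at bearing 228°, so A = T + 10.3·(cos 228°, sin 228°) = (40.01, -17.95). The tangent condition forces TA to be normal to AS, so AS runs along (−sin 228°, cos 228°); with |AS| = 22.5, S = (56.73, -33.01). Then |DS| = |S − D| = 65.63.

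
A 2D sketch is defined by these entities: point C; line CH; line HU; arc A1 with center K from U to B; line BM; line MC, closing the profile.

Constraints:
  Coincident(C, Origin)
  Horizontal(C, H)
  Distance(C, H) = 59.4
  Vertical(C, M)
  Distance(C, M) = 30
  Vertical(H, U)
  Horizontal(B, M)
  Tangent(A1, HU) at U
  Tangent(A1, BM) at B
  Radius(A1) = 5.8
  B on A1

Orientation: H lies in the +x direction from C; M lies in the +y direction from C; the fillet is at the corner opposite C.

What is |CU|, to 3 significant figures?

64.1

C is at the origin; C and H share the same y with |CH| = 59.4 and H on the +x side, so H = (59.4, 0.00). C and M share the same x with |CM| = 30.0 and M on the +y side, so M = (0.00, 30.0). The virtual corner opposite C is at (59.4, 30.0). The tangent condition forces KU to be normal to HU and tangency of A1 to BM means the radius KB is perpendicular to BM, with radius 5.8, so the center K sits 5.8 in from both sides at K = (53.6, 24.2). That places the tangent points at U = (59.4, 24.2) on HU and B = (53.6, 30.0) on BM. Then |CU| = |U − C| = 64.1.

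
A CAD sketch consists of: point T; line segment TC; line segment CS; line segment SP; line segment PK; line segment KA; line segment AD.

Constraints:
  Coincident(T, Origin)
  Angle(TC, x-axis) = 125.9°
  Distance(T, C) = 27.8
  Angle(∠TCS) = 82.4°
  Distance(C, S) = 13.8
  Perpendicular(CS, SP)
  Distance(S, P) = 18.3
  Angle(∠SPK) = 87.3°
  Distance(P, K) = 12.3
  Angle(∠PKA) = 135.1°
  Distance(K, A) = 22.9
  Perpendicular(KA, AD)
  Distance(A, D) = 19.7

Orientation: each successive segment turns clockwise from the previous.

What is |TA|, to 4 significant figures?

32.02

∠SPK = 87.3° gives PK at -154.4° from the x-axis; with |PK| = 12.3, K = (-6.567, 7.634). ∠PKA = 135.1° gives KA at 160.7° from the x-axis; with |KA| = 22.9, A = (-28.18, 15.20). Then |TA| = |A − T| = 32.02.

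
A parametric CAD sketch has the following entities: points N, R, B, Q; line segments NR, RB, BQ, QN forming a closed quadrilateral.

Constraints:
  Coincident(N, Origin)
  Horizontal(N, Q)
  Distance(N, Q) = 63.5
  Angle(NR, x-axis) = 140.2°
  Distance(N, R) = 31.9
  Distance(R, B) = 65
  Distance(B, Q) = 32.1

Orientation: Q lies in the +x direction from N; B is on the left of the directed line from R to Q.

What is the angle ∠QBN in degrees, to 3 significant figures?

107°

Checks: |RB| = 65.00 ✓; |BQ| = 32.10 ✓.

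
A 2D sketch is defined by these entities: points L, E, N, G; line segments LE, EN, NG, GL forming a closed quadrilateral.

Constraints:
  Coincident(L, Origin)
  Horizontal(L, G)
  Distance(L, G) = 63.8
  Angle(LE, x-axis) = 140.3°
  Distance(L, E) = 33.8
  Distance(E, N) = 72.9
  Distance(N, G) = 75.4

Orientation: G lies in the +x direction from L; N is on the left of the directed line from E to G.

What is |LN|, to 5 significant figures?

74.207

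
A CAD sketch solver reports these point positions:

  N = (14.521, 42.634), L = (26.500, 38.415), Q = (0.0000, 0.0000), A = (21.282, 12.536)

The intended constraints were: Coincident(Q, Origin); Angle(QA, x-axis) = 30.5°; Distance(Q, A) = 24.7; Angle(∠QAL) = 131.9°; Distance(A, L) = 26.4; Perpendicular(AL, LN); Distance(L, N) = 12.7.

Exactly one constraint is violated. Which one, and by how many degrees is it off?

Perpendicular(AL, LN) — off by 8.00°.

Q = (0.00, 0.00) ✓; QA at 30.50° ✓; |QA| = 24.70 ✓; ∠QAL = 131.9° ✓; |AL| = 26.40 ✓; ∠(AL, LN) = 82.00° ✗; |LN| = 12.70 ✓.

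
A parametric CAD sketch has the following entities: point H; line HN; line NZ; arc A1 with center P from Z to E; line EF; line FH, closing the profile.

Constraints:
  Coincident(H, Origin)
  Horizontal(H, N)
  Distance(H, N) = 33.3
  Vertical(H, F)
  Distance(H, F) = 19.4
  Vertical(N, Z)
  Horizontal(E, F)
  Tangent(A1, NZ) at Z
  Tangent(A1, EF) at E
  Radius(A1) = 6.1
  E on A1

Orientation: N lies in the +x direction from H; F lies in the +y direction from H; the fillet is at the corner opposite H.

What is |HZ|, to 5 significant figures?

35.858

H is at the origin; HN is horizontal with |HN| = 33.3 and N on the +x side, so N = (33.300, 0.0000). H and F share the same x with |HF| = 19.4 and F on the +y side, so F = (0.0000, 19.400). The virtual corner opposite H is at (33.300, 19.400). Tangency of A1 to NZ means the radius PZ is perpendicular to NZ and since A1 is tangent to EF there, PE ⟂ EF, with radius 6.1, so the center P sits 6.1 in from both sides at P = (27.200, 13.300). That places the tangent points at Z = (33.300, 13.300) on NZ and E = (27.200, 19.400) on EF. Then |HZ| = |Z − H| = 35.858.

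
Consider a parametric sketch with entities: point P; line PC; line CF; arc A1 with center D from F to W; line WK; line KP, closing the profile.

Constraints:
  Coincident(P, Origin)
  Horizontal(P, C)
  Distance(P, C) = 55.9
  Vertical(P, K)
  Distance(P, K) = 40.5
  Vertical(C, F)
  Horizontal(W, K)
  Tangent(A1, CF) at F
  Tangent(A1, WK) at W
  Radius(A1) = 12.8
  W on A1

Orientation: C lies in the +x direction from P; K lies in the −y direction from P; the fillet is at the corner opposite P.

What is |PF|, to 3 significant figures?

62.4

P is at the origin; P and C share the same y with |PC| = 55.9 and C on the +x side, so C = (55.9, 0.00). P and K share the same x with |PK| = 40.5 and K on the −y side, so K = (0.00, -40.5). The virtual corner opposite P is at (55.9, -40.5). A1 meets CF tangentially, so DF is at right angles to CF and A1 meets WK tangentially, so DW is at right angles to WK, with radius 12.8, so the center D sits 12.8 in from both sides at D = (43.1, -27.7). That places the tangent points at F = (55.9, -27.7) on CF and W = (43.1, -40.5) on WK. Then |PF| = |F − P| = 62.4.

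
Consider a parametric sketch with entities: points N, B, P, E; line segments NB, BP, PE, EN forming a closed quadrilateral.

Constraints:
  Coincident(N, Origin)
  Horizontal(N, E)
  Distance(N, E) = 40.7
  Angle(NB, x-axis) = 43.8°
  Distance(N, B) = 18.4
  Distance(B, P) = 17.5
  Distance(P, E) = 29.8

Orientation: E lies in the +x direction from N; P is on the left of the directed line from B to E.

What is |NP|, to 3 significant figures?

35.9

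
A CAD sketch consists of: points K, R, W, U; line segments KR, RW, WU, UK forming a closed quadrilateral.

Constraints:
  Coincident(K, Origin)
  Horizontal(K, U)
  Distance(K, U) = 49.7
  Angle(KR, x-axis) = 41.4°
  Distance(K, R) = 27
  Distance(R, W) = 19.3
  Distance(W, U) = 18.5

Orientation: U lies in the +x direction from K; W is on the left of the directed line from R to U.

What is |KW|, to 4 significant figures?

42.28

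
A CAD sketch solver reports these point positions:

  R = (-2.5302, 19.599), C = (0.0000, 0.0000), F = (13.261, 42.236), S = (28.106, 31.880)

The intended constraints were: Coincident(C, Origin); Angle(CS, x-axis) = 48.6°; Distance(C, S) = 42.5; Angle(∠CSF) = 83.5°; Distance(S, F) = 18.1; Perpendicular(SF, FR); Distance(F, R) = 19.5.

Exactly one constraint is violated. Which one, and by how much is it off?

Distance(F, R) = 19.5 — off by 8.10.

C = (0.00, 0.00) ✓; CS at 48.60° ✓; |CS| = 42.50 ✓; ∠CSF = 83.50° ✓; |SF| = 18.10 ✓; ∠(SF, FR) = 90.00° ✓; |FR| = 27.60 ✗.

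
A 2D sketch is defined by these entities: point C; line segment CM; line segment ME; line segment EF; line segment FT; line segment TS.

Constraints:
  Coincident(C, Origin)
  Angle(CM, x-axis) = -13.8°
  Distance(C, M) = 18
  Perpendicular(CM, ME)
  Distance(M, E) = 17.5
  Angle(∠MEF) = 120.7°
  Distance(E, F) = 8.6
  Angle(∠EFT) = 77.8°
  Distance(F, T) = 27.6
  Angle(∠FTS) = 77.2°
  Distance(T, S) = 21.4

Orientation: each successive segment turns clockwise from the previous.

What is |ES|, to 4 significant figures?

24.46

C is at the origin; CM runs at -13.8° with length 18.0, so M = (17.48, -4.294). CM is perpendicular to ME, so ME runs at -103.8°; with |ME| = 17.5, E = (13.31, -21.29). ∠MEF = 120.7° gives EF at -163.1° from the x-axis; with |EF| = 8.6, F = (5.077, -23.79). ∠EFT = 77.8° gives FT at 94.70° from the x-axis; with |FT| = 27.6, T = (2.816, 3.719). ∠FTS = 77.2° gives TS at -8.100° from the x-axis; with |TS| = 21.4, S = (24.00, 0.7034). Then |ES| = |S − E| = 24.46.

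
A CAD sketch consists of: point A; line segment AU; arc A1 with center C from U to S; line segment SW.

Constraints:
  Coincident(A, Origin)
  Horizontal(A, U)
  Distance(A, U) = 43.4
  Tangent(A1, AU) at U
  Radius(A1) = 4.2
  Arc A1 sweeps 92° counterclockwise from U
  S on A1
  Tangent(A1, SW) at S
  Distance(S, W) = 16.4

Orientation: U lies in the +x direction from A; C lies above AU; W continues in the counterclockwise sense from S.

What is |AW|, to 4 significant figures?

51.39

A is at the origin; A and U share the same y with |AU| = 43.4 and U on the +x side, so U = (43.40, 0.000). Tangency of A1 to AU means the radius CU is perpendicular to AU, so C = U + (0, 4.2) = (43.40, 4.200). On A1, U sits at bearing -90° from C; a 92° counterclockwise sweep puts S at bearing 2°, so S = C + 4.2·(cos 2°, sin 2°) = (47.60, 4.347). A1 meets SW tangentially, so CS is at right angles to SW, so SW runs along (−sin 2°, cos 2°); with |SW| = 16.4, W = (47.03, 20.74). Then |AW| = |W − A| = 51.39.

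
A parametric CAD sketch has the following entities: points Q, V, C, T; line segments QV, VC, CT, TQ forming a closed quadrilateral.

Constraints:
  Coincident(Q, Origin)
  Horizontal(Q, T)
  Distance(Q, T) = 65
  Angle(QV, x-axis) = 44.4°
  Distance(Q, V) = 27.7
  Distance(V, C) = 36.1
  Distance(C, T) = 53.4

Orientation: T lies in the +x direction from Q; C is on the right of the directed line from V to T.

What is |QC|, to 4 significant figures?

21.56

Checks: Q = (0.00, 0.00) ✓; |VC| = 36.10 ✓; |CT| = 53.40 ✓.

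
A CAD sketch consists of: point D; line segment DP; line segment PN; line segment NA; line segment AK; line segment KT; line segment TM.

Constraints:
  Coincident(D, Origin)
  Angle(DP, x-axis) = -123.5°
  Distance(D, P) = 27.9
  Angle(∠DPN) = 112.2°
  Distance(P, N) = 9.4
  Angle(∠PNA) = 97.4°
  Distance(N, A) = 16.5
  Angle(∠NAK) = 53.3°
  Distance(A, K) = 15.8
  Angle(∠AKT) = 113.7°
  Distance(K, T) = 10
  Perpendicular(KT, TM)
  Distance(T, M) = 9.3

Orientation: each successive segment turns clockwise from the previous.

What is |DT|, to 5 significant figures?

28.691

D is at the origin; DP runs at -123.5° with length 27.9, so P = (-15.399, -23.265). ∠DPN = 112.2° gives PN at 168.70° from the x-axis; with |PN| = 9.4, N = (-24.617, -21.424). ∠PNA = 97.4° gives NA at 86.100° from the x-axis; with |NA| = 16.5, A = (-23.495, -4.9617). ∠NAK = 53.3° gives AK at -40.600° from the x-axis; with |AK| = 15.8, K = (-11.498, -15.244). ∠AKT = 113.7° gives KT at -106.90° from the x-axis; with |KT| = 10.0, T = (-14.405, -24.812). Then |DT| = |T − D| = 28.691.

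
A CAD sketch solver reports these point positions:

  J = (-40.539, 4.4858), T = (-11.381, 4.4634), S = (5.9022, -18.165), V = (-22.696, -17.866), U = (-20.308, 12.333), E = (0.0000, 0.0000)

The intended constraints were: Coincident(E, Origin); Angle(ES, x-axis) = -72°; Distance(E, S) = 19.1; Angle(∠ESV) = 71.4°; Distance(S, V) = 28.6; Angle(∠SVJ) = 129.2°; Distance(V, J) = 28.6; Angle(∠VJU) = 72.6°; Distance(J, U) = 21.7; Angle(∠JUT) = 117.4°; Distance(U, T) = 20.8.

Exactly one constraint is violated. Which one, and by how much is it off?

Distance(U, T) = 20.8 — off by 8.90.

E = (0.00, 0.00) ✓; ES at -72.00° ✓; |ES| = 19.10 ✓; ∠ESV = 71.40° ✓; |SV| = 28.60 ✓; ∠SVJ = 129.2° ✓; |VJ| = 28.60 ✓; ∠VJU = 72.60° ✓; |JU| = 21.70 ✓; ∠JUT = 117.4° ✓; |UT| = 11.90 ✗.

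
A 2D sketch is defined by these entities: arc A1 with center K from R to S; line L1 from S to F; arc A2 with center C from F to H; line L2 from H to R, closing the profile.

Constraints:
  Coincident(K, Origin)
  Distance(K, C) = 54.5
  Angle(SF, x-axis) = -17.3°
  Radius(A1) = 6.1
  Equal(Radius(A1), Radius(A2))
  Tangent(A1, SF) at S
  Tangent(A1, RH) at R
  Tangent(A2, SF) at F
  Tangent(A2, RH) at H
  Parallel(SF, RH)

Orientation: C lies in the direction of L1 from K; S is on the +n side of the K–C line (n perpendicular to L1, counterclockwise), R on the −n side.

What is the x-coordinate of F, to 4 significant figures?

53.85

The slot axis is L1's direction at -17.3°, so u = (cos -17.3°, sin -17.3°) = (0.9548, -0.2974) and n = (−sin -17.3°, cos -17.3°) = (0.2974, 0.9548). K is at the origin and C lies 54.5 along u from K, so C = 54.5·u = (52.03, -16.21). Tangency of A1 to both parallel lines with radius 6.1 puts S and R at K ± 6.1·n: S = (1.814, 5.824), R = (-1.814, -5.824). Equal radii place F and H the same way about C: F = C + 6.1·n = (53.85, -10.38), H = C − 6.1·n = (50.22, -22.03). So F.x = 53.85.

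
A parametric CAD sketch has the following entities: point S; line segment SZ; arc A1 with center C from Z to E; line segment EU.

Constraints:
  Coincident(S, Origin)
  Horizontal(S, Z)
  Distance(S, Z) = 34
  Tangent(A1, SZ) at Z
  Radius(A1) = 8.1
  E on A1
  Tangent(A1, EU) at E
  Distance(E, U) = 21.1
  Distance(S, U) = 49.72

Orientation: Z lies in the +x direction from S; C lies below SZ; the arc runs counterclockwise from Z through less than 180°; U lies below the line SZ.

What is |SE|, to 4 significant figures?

30.25

Checks: |CE| = 8.100 ✓; ∠(CE, EU) = 90.00° ✓; |EU| = 21.10 ✓; |SU| = 49.72 ✓.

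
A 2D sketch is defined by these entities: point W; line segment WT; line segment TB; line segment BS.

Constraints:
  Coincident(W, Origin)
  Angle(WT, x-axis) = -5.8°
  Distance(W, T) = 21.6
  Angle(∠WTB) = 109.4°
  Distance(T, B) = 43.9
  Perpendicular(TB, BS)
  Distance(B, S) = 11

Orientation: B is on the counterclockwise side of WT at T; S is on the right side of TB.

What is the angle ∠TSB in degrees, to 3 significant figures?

75.9°

W is at the origin; WT runs at -5.8° with length 21.6, so T = 21.6·(cos -5.8°, sin -5.8°) = (21.5, -2.18). ∠WTB = 109.4°, so TB runs at -5.8° + (180° − 109.4°) = 64.8° from the x-axis; with |TB| = 43.9, B = T + 43.9·(cos 64.8°, sin 64.8°) = (40.2, 37.5). TB ⟂ BS; with |BS| = 11.0 on the right of TB, S = B + 11.0·(0.905, -0.426) = (50.1, 32.9). Then cos ∠TSB = ST·SB / (|ST||SB|), giving 75.9°.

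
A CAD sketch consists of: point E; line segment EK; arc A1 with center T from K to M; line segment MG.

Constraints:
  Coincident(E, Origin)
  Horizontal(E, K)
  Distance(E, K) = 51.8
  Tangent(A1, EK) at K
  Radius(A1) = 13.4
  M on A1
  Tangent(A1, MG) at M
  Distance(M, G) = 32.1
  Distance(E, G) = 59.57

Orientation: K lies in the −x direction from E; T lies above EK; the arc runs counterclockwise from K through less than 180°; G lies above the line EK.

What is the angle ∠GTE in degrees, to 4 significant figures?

81.90°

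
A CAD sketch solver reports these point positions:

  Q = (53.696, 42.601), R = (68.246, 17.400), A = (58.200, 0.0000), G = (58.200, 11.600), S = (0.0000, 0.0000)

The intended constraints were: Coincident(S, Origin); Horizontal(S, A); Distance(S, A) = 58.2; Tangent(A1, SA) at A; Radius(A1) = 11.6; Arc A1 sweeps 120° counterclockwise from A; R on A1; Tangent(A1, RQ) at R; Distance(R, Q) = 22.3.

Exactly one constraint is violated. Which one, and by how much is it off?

Distance(R, Q) = 22.3 — off by 6.80.

S = (0.00, 0.00) ✓; S.y = 0.00, A.y = 0.00 ✓; |SA| = 58.20 ✓; ∠(GA, AS) = 90.00° ✓; |GA| = 11.60 ✓; bearing(G→R) − bearing(G→A) = 120.0° ✓; |GR| = 11.60 ✓; ∠(GR, RQ) = 90.00° ✓; |RQ| = 29.10 ✗.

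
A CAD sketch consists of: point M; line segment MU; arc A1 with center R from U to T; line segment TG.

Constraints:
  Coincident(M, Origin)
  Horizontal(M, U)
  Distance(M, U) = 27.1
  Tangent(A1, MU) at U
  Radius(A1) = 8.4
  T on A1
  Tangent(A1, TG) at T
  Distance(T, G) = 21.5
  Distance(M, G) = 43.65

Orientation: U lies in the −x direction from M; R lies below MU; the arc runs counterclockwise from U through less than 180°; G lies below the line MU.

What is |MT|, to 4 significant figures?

36.75

M is at the origin; M and U share the same y with |MU| = 27.1 and U on the −x side, so U = (-27.10, 0.000). The tangent condition forces RU to be normal to MU, so R = U + (0, -8.4) = (-27.10, -8.400). Since RT ⟂ TG (tangency), |RG| = √(8.4² + 21.5²) = 23.08 regardless of where T sits on A1. So G lies on both circle(M, 43.65) and circle(R, 23.08); the below-MU intersection is G = (-30.49, -31.23). T is the foot of the tangent from G: T = (-35.29, -10.27).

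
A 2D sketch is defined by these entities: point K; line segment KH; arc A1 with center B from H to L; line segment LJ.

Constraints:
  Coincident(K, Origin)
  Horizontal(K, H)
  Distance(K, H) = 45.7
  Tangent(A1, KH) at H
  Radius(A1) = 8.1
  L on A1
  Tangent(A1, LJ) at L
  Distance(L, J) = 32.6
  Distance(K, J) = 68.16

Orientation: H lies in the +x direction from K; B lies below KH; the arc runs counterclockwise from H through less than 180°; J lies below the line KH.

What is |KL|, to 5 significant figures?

40.531

Checks: |BL| = 8.100 ✓; ∠(BL, LJ) = 90.00° ✓; |LJ| = 32.60 ✓; |KJ| = 68.16 ✓.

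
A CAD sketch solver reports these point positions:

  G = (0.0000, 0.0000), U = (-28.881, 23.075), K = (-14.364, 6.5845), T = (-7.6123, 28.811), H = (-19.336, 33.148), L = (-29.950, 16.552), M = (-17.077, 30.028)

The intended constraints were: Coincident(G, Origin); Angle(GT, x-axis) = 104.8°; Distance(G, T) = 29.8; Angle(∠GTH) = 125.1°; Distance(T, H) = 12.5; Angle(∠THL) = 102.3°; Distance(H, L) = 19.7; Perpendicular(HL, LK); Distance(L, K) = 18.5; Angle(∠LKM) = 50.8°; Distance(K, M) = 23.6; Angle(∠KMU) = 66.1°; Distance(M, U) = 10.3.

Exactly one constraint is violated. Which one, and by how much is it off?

Distance(M, U) = 10.3 — off by 3.40.

G = (0.00, 0.00) ✓; GT at 104.8° ✓; |GT| = 29.80 ✓; ∠GTH = 125.1° ✓; |TH| = 12.50 ✓; ∠THL = 102.3° ✓; |HL| = 19.70 ✓; ∠(HL, LK) = 90.00° ✓; |LK| = 18.50 ✓; ∠LKM = 50.80° ✓; |KM| = 23.60 ✓; ∠KMU = 66.10° ✓; |MU| = 13.70 ✗.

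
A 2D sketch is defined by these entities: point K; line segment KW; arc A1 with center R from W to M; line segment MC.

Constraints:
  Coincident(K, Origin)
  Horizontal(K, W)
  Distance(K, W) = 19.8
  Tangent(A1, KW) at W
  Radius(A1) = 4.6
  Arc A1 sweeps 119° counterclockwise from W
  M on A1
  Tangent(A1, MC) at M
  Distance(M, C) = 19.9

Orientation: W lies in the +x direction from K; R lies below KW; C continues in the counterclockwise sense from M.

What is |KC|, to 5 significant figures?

35.125

K is at the origin; KW is horizontal with |KW| = 19.8 and W on the +x side, so W = (19.800, 0.0000). A1 meets KW tangentially, so RW is at right angles to KW, so R = W + (0, -4.6) = (19.800, -4.6000). On A1, W sits at bearing 90° from R; a 119° counterclockwise sweep puts M at bearing 209°, so M = R + 4.6·(cos 209°, sin 209°) = (15.777, -6.8301). Tangency of A1 to MC means the radius RM is perpendicular to MC, so MC runs along (−sin 209°, cos 209°); with |MC| = 19.9, C = (25.424, -24.235). Then |KC| = |C − K| = 35.125.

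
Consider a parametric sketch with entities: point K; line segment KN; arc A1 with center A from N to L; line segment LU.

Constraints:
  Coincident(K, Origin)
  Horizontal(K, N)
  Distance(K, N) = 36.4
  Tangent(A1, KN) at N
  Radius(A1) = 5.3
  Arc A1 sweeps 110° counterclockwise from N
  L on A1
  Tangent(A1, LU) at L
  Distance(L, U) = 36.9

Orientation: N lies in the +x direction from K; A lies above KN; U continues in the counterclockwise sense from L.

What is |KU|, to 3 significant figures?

50.7

K is at the origin; KN is horizontal with |KN| = 36.4 and N on the +x side, so N = (36.4, 0.00). Since A1 is tangent to KN there, AN ⟂ KN, so A = N + (0, 5.3) = (36.4, 5.30). On A1, N sits at bearing -90° from A; a 110° counterclockwise sweep puts L at bearing 20°, so L = A + 5.3·(cos 20°, sin 20°) = (41.4, 7.11). Tangency of A1 to LU means the radius AL is perpendicular to LU, so LU runs along (−sin 20°, cos 20°); with |LU| = 36.9, U = (28.8, 41.8). Then |KU| = |U − K| = 50.7.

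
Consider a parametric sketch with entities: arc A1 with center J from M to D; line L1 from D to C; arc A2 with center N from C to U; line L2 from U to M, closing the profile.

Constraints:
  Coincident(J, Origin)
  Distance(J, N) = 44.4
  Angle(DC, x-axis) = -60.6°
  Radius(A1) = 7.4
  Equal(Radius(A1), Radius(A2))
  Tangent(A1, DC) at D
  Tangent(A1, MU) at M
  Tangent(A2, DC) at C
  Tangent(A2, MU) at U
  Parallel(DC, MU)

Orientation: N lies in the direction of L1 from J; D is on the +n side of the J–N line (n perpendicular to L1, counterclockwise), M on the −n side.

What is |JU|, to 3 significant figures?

45.0

Tangency of A1 to both parallel lines with radius 7.4 puts D and M at J ± 7.4·n: D = (6.45, 3.63), M = (-6.45, -3.63). Equal radii place C and U the same way about N: C = N + 7.4·n = (28.2, -35.0), U = N − 7.4·n = (15.3, -42.3). Then |JU| = |U − J| = 45.0.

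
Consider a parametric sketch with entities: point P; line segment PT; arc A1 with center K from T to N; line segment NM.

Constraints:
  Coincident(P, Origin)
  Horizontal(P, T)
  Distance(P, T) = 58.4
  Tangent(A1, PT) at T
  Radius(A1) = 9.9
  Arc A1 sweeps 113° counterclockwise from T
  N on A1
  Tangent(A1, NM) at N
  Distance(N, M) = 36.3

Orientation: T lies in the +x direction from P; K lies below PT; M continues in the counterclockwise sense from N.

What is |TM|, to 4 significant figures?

47.45

P is at the origin; P and T share the same y with |PT| = 58.4 and T on the +x side, so T = (58.40, 0.000). Since A1 is tangent to PT there, KT ⟂ PT, so K = T + (0, -9.9) = (58.40, -9.900). On A1, T sits at bearing 90° from K; a 113° counterclockwise sweep puts N at bearing 203°, so N = K + 9.9·(cos 203°, sin 203°) = (49.29, -13.77). Tangency of A1 to NM means the radius KN is perpendicular to NM, so NM runs along (−sin 203°, cos 203°); with |NM| = 36.3, M = (63.47, -47.18). Then |TM| = |M − T| = 47.45.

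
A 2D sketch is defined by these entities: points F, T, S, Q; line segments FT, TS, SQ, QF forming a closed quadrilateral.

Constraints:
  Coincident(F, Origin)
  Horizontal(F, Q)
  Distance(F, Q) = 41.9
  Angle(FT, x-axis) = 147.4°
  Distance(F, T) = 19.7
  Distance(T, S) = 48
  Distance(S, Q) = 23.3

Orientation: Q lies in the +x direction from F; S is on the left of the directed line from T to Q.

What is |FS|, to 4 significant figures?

36.56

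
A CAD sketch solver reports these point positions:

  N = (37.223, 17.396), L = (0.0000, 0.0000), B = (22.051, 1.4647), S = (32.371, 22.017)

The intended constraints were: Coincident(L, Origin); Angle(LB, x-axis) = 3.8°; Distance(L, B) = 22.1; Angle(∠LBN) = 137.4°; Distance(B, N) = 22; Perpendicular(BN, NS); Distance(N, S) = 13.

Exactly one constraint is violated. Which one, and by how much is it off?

Distance(N, S) = 13 — off by 6.30.

L = (0.00, 0.00) ✓; LB at 3.800° ✓; |LB| = 22.10 ✓; ∠LBN = 137.4° ✓; |BN| = 22.00 ✓; ∠(BN, NS) = 90.00° ✓; |NS| = 6.700 ✗.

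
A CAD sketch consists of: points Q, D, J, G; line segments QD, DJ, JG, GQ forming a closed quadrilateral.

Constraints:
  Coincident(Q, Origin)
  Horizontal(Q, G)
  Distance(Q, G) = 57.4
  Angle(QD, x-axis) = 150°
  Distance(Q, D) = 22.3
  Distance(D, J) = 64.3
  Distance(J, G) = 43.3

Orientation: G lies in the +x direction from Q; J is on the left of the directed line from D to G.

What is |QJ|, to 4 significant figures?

54.91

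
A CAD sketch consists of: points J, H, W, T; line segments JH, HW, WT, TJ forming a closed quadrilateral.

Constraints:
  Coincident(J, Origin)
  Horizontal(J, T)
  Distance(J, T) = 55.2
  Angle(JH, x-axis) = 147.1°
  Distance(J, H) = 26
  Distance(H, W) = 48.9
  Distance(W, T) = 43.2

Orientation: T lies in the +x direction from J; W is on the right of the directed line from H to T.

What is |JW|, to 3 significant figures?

23.3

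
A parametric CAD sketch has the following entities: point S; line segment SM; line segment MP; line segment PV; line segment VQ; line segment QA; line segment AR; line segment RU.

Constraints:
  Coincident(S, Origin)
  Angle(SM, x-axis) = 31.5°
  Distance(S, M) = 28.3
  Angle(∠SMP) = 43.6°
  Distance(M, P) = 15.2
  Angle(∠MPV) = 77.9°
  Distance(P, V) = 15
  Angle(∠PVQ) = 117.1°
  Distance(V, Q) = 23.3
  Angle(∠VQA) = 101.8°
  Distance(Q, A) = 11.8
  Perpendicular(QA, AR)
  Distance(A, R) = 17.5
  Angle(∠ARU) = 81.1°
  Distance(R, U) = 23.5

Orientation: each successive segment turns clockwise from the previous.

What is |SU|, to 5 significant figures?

14.365

S is at the origin; SM runs at 31.5° with length 28.3, so M = (24.130, 14.787). ∠SMP = 43.6° gives MP at -104.90° from the x-axis; with |MP| = 15.2, P = (20.221, 0.097793). ∠MPV = 77.9° gives PV at 153.00° from the x-axis; with |PV| = 15.0, V = (6.8562, 6.9077). ∠PVQ = 117.1° gives VQ at 90.100° from the x-axis; with |VQ| = 23.3, Q = (6.8155, 30.208). ∠VQA = 101.8° gives QA at 11.900° from the x-axis; with |QA| = 11.8, A = (18.362, 32.641). QA ⟂ AR, so AR runs at -78.100°; with |AR| = 17.5, R = (21.971, 15.517). ∠ARU = 81.1° gives RU at -177.00° from the x-axis; with |RU| = 23.5, U = (-1.4973, 14.287). Then |SU| = |U − S| = 14.365.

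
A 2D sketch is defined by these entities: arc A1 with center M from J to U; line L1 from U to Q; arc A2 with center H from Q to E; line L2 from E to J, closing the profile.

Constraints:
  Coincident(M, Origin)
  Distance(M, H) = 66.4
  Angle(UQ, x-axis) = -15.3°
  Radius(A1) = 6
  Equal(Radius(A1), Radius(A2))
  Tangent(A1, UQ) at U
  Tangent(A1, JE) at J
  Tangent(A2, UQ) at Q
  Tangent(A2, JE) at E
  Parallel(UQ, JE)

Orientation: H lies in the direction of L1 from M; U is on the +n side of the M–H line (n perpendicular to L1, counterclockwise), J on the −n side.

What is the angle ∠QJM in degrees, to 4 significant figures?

79.76°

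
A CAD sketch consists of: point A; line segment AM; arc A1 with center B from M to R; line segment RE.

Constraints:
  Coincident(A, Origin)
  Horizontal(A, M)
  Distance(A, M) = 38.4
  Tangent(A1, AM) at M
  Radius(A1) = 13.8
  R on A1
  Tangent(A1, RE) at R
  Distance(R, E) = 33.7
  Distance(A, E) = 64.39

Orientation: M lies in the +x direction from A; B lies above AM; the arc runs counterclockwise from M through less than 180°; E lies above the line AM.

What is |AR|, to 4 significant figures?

54.60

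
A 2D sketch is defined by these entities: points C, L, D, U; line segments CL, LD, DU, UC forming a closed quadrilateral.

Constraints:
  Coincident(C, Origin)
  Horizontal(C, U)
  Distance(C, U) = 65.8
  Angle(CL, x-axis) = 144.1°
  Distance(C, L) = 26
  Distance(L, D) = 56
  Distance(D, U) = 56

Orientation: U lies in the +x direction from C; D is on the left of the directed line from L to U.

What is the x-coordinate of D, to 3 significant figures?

28.3

C is at the origin; C and U share the same y with |CU| = 65.8 and U in +x, so U = (65.8, 0). CL runs at 144.1° with |CL| = 26.0, so L = (-21.1, 15.2). D is determined by |LD| = 56.0 and |DU| = 56.0 together: it lies at the intersection of circle(L, 56.0) and circle(U, 56.0). With |LU| = 88.2, the foot of the radical line on LU is 44.1 from L and the perpendicular offset is √(56.0² − 44.1²) = 34.5. Taking the left-of-LU solution: D = (28.3, 41.6).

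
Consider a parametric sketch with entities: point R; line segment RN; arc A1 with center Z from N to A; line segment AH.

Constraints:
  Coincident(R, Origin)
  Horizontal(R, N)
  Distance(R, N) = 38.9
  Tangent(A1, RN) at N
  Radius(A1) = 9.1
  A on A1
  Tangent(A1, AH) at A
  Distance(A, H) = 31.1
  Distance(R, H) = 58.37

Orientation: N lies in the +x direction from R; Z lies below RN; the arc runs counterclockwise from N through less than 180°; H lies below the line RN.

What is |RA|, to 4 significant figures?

32.74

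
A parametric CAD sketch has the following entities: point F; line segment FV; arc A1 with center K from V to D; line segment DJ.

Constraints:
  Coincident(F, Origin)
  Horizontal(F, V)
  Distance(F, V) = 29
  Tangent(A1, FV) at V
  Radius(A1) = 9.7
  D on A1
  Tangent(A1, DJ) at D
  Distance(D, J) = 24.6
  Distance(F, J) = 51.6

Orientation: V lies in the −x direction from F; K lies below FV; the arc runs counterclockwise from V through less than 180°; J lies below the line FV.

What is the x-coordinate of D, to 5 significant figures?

-38.700

F is at the origin; F and V share the same y with |FV| = 29.0 and V on the −x side, so V = (-29.000, 0.0000). Since A1 is tangent to FV there, KV ⟂ FV, so K = V + (0, -9.7) = (-29.000, -9.7000). Since KD ⟂ DJ (tangency), |KJ| = √(9.7² + 24.6²) = 26.443 regardless of where D sits on A1. So J lies on both circle(F, 51.6) and circle(K, 26.443); the below-FV intersection is J = (-38.470, -34.390). D is the foot of the tangent from J: D = (-38.700, -9.7906).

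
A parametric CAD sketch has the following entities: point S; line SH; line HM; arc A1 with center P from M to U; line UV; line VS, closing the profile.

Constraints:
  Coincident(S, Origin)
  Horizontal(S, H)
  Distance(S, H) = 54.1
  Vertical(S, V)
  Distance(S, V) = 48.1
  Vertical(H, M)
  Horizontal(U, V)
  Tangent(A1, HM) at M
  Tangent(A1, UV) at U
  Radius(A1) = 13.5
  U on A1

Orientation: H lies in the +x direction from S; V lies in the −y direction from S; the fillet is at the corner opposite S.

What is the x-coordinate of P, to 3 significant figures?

40.6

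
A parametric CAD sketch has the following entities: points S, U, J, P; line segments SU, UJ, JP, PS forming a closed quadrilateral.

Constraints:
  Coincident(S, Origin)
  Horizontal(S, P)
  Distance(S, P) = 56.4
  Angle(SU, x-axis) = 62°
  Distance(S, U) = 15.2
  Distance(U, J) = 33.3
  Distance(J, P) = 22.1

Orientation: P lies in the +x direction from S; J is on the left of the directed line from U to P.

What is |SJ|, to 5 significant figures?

43.163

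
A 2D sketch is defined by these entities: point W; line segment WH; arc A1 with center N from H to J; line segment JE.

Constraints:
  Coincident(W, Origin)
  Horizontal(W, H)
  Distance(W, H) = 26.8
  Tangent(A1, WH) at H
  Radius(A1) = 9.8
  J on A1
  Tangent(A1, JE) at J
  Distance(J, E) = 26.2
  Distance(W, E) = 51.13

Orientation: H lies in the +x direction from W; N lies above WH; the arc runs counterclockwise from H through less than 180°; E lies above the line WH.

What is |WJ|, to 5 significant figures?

37.932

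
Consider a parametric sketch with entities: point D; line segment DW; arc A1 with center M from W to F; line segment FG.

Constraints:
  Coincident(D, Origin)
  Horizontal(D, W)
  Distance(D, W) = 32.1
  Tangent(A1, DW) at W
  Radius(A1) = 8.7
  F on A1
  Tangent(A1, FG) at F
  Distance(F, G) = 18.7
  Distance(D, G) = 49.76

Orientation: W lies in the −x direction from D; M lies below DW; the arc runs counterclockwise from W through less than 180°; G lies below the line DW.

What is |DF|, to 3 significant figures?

41.6

D is at the origin; DW is horizontal with |DW| = 32.1 and W on the −x side, so W = (-32.1, 0.00). A1 meets DW tangentially, so MW is at right angles to DW, so M = W + (0, -8.7) = (-32.1, -8.70). Since MF ⟂ FG (tangency), |MG| = √(8.7² + 18.7²) = 20.6 regardless of where F sits on A1. So G lies on both circle(D, 49.76) and circle(M, 20.6); the below-DW intersection is G = (-41.9, -26.9). F is the foot of the tangent from G: F = (-40.8, -8.18).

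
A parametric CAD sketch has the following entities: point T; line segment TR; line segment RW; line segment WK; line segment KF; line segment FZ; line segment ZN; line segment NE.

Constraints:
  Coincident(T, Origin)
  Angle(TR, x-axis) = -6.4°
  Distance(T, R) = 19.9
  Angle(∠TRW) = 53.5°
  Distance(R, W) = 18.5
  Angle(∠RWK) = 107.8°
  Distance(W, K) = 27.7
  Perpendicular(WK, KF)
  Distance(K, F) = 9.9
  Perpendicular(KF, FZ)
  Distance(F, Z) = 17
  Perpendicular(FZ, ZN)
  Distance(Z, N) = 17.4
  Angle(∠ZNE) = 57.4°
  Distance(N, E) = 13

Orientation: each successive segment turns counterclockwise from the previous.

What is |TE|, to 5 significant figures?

14.461

T is at the origin; TR runs at -6.4° with length 19.9, so R = (19.776, -2.2182). ∠TRW = 53.5° gives RW at 120.10° from the x-axis; with |RW| = 18.5, W = (10.498, 13.787). ∠RWK = 107.8° gives WK at -167.70° from the x-axis; with |WK| = 27.7, K = (-16.566, 7.8861). WK ⟂ KF, so KF runs at -77.700°; with |KF| = 9.9, F = (-14.457, -1.7866). KF ⟂ FZ, so FZ runs at 12.300°; with |FZ| = 17.0, Z = (2.1526, 1.8349). FZ ⟂ ZN, so ZN runs at 102.30°; with |ZN| = 17.4, N = (-1.5541, 18.835). ∠ZNE = 57.4° gives NE at -135.10° from the x-axis; with |NE| = 13.0, E = (-10.763, 9.6592). Then |TE| = |E − T| = 14.461.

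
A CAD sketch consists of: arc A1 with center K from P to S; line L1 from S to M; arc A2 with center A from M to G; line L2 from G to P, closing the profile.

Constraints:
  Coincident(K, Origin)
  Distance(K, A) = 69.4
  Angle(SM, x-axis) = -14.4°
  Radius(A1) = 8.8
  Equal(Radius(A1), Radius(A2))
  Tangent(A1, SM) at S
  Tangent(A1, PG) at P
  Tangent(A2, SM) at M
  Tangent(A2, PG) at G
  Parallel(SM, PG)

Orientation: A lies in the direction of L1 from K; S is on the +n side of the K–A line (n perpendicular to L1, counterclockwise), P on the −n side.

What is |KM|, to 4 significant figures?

69.96

The slot axis is L1's direction at -14.4°, so u = (cos -14.4°, sin -14.4°) = (0.9686, -0.2487) and n = (−sin -14.4°, cos -14.4°) = (0.2487, 0.9686). K is at the origin and A lies 69.4 along u from K, so A = 69.4·u = (67.22, -17.26). Tangency of A1 to both parallel lines with radius 8.8 puts S and P at K ± 8.8·n: S = (2.188, 8.524), P = (-2.188, -8.524). Equal radii place M and G the same way about A: M = A + 8.8·n = (69.41, -8.736), G = A − 8.8·n = (65.03, -25.78). Then |KM| = |M − K| = 69.96.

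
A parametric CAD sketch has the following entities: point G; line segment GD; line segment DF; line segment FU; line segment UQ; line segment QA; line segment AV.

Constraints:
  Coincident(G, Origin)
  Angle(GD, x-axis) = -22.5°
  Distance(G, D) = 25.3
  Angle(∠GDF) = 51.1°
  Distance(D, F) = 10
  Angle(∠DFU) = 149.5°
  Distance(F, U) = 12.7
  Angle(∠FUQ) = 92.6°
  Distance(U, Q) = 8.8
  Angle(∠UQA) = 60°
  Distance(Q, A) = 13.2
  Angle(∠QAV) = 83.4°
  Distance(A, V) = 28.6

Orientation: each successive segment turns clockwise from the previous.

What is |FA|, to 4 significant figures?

3.047

G is at the origin; GD runs at -22.5° with length 25.3, so D = (23.37, -9.682). ∠GDF = 51.1° gives DF at -151.4° from the x-axis; with |DF| = 10.0, F = (14.59, -14.47). ∠DFU = 149.5° gives FU at 178.1° from the x-axis; with |FU| = 12.7, U = (1.901, -14.05). ∠FUQ = 92.6° gives UQ at 90.70° from the x-axis; with |UQ| = 8.8, Q = (1.794, -5.248). ∠UQA = 60.0° gives QA at -29.30° from the x-axis; with |QA| = 13.2, A = (13.31, -11.71). Then |FA| = |A − F| = 3.047.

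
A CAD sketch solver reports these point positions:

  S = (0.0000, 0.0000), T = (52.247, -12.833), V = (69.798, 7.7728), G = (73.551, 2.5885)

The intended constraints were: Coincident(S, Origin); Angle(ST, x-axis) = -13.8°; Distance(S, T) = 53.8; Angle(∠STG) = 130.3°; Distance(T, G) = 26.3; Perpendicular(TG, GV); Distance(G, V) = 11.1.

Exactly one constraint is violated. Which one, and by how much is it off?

Distance(G, V) = 11.1 — off by 4.70.

S = (0.00, 0.00) ✓; ST at -13.80° ✓; |ST| = 53.80 ✓; ∠STG = 130.3° ✓; |TG| = 26.30 ✓; ∠(TG, GV) = 90.00° ✓; |GV| = 6.400 ✗.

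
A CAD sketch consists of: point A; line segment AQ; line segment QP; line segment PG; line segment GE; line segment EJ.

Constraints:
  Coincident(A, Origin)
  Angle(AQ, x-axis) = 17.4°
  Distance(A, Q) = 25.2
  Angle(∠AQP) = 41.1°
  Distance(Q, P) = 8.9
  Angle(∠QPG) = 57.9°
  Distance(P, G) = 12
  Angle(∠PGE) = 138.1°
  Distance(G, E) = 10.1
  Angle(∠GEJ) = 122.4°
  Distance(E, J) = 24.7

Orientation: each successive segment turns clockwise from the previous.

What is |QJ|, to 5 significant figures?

25.887

A is at the origin; AQ runs at 17.4° with length 25.2, so Q = (24.047, 7.5358). ∠AQP = 41.1° gives QP at -121.50° from the x-axis; with |QP| = 8.9, P = (19.397, -0.052669). ∠QPG = 57.9° gives PG at 116.40° from the x-axis; with |PG| = 12.0, G = (14.061, 10.696). ∠PGE = 138.1° gives GE at 74.500° from the x-axis; with |GE| = 10.1, E = (16.760, 20.429). ∠GEJ = 122.4° gives EJ at 16.900° from the x-axis; with |EJ| = 24.7, J = (40.393, 27.609). Then |QJ| = |J − Q| = 25.887.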